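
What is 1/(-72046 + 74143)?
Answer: 1/2097 ≈ 0.00047687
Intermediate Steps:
1/(-72046 + 74143) = 1/2097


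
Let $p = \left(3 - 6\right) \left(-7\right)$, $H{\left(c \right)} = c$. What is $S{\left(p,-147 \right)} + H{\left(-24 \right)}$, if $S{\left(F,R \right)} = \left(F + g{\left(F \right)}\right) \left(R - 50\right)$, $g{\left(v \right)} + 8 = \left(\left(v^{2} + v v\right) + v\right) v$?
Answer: $-3738296$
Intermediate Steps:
$g{\left(v \right)} = -8 + v \left(v + 2 v^{2}\right)$ ($g{\left(v \right)} = -8 + \left(\left(v^{2} + v v\right) + v\right) v = -8 + \left(\left(v^{2} + v^{2}\right) + v\right) v = -8 + \left(2 v^{2} + v\right) v = -8 + \left(v + 2 v^{2}\right) v = -8 + v \left(v + 2 v^{2}\right)$)
$p = 21$ ($p = \left(-3\right) \left(-7\right) = 21$)
$S{\left(F,R \right)} = \left(-50 + R\right) \left(-8 + F + F^{2} + 2 F^{3}\right)$ ($S{\left(F,R \right)} = \left(F + \left(-8 + F^{2} + 2 F^{3}\right)\right) \left(R - 50\right) = \left(-8 + F + F^{2} + 2 F^{3}\right) \left(-50 + R\right) = \left(-50 + R\right) \left(-8 + F + F^{2} + 2 F^{3}\right)$)
$S{\left(p,-147 \right)} + H{\left(-24 \right)} = \left(400 - 100 \cdot 21^{3} - 1050 - 50 \cdot 21^{2} + 21 \left(-147\right) - 147 \left(-8 + 21^{2} + 2 \cdot 21^{3}\right)\right) - 24 = \left(400 - 926100 - 1050 - 22050 - 3087 - 147 \left(-8 + 441 + 2 \cdot 9261\right)\right) - 24 = \left(400 - 926100 - 1050 - 22050 - 3087 - 147 \left(-8 + 441 + 18522\right)\right) - 24 = \left(400 - 926100 - 1050 - 22050 - 3087 - 2786385\right) - 24 = -3738272 - 24 = -3738296$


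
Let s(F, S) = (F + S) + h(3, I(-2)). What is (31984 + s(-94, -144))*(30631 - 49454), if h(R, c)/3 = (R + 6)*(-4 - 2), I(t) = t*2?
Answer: -594505632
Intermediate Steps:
I(t) = 2*t
h(R, c) = -108 - 18*R (h(R, c) = 3*((R + 6)*(-4 - 2)) = 3*((6 + R)*(-6)) = 3*(-36 - 6*R) = -108 - 18*R)
s(F, S) = -162 + F + S (s(F, S) = (F + S) + (-108 - 18*3) = (F + S) + (-108 - 54) = (F + S) - 162 = -162 + F + S)
(31984 + s(-94, -144))*(30631 - 49454) = (31984 + (-162 - 94 - 144))*(30631 - 49454) = (31984 - 400)*(-18823) = 31584*(-18823) = -594505632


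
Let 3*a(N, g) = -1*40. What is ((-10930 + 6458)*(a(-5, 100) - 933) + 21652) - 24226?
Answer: 12688286/3 ≈ 4.2294e+6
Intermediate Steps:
a(N, g) = -40/3 (a(N, g) = (-1*40)/3 = (⅓)*(-40) = -40/3)
((-10930 + 6458)*(a(-5, 100) - 933) + 21652) - 24226 = ((-10930 + 6458)*(-40/3 - 933) + 21652) - 24226 = (-4472*(-2839/3) + 21652) - 24226 = (12696008/3 + 21652) - 24226 = 12760964/3 - 24226 = 12688286/3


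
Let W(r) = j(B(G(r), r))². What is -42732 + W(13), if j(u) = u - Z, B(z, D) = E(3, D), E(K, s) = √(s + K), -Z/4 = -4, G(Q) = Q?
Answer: -42588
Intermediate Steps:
Z = 16 (Z = -4*(-4) = 16)
E(K, s) = √(K + s)
B(z, D) = √(3 + D)
j(u) = -16 + u (j(u) = u - 1*16 = u - 16 = -16 + u)
W(r) = (-16 + √(3 + r))²
-42732 + W(13) = -42732 + (-16 + √(3 + 13))² = -42732 + (-16 + √16)² = -42732 + (-16 + 4)² = -42732 + (-12)² = -42732 + 144 = -42588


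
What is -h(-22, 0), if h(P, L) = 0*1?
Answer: 0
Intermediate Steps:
h(P, L) = 0
-h(-22, 0) = -1*0 = 0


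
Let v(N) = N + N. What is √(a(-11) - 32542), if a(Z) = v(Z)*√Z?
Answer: √(-32542 - 22*I*√11) ≈ 0.202 - 180.39*I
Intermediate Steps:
v(N) = 2*N
a(Z) = 2*Z^(3/2) (a(Z) = (2*Z)*√Z = 2*Z^(3/2))
√(a(-11) - 32542) = √(2*(-11)^(3/2) - 32542) = √(2*(-11*I*√11) - 32542) = √(-22*I*√11 - 32542) = √(-32542 - 22*I*√11)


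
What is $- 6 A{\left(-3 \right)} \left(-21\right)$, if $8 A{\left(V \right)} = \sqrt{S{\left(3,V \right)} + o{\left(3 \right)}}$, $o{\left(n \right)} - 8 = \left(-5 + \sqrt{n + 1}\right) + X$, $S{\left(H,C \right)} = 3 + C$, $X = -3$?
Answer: $\frac{63 \sqrt{2}}{4} \approx 22.274$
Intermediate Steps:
$o{\left(n \right)} = \sqrt{1 + n}$ ($o{\left(n \right)} = 8 + \left(\left(-5 + \sqrt{n + 1}\right) - 3\right) = 8 + \left(\left(-5 + \sqrt{1 + n}\right) - 3\right) = 8 + \left(-8 + \sqrt{1 + n}\right) = \sqrt{1 + n}$)
$A{\left(V \right)} = \frac{\sqrt{5 + V}}{8}$ ($A{\left(V \right)} = \frac{\sqrt{\left(3 + V\right) + \sqrt{1 + 3}}}{8} = \frac{\sqrt{\left(3 + V\right) + \sqrt{4}}}{8} = \frac{\sqrt{\left(3 + V\right) + 2}}{8} = \frac{\sqrt{5 + V}}{8}$)
$- 6 A{\left(-3 \right)} \left(-21\right) = - 6 \frac{\sqrt{5 - 3}}{8} \left(-21\right) = - 6 \frac{\sqrt{2}}{8} \left(-21\right) = - \frac{3 \sqrt{2}}{4} \left(-21\right) = \frac{63 \sqrt{2}}{4}$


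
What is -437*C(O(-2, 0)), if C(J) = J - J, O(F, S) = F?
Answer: 0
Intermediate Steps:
C(J) = 0
-437*C(O(-2, 0)) = -437*0 = 0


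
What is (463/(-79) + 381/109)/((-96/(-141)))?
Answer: -59831/17222 ≈ -3.4741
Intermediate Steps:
(463/(-79) + 381/109)/((-96/(-141))) = (463*(-1/79) + 381*(1/109))/((-96*(-1/141))) = (-463/79 + 381/109)/(32/47) = -20368/8611*47/32 = -59831/17222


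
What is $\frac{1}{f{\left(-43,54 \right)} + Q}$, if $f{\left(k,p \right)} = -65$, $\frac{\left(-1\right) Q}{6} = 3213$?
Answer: $- \frac{1}{19343} \approx -5.1698 \cdot 10^{-5}$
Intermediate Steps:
$Q = -19278$ ($Q = \left(-6\right) 3213 = -19278$)
$\frac{1}{f{\left(-43,54 \right)} + Q} = \frac{1}{-65 - 19278} = \frac{1}{-19343} = - \frac{1}{19343}$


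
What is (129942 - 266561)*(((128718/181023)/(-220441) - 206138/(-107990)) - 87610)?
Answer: 8596343105017375233244089/718221532422095 ≈ 1.1969e+10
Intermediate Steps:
(129942 - 266561)*(((128718/181023)/(-220441) - 206138/(-107990)) - 87610) = -136619*(((128718*(1/181023))*(-1/220441) - 206138*(-1/107990)) - 87610) = -136619*(((42906/60341)*(-1/220441) + 103069/53995) - 87610) = -136619*((-42906/13301630381 + 103069/53995) - 87610) = -136619*(1370983425029819/718221532422095 - 87610) = -136619*(-62922017472074713131/718221532422095) = 8596343105017375233244089/718221532422095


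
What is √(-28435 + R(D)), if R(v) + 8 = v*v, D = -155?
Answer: 47*I*√2 ≈ 66.468*I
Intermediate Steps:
R(v) = -8 + v² (R(v) = -8 + v*v = -8 + v²)
√(-28435 + R(D)) = √(-28435 + (-8 + (-155)²)) = √(-28435 + (-8 + 24025)) = √(-28435 + 24017) = √(-4418) = 47*I*√2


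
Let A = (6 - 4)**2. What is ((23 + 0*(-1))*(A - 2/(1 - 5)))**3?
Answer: 8869743/8 ≈ 1.1087e+6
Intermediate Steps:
A = 4 (A = 2**2 = 4)
((23 + 0*(-1))*(A - 2/(1 - 5)))**3 = ((23 + 0*(-1))*(4 - 2/(1 - 5)))**3 = ((23 + 0)*(4 - 2/(-4)))**3 = (23*(4 - 2*(-1/4)))**3 = (23*(4 + 1/2))**3 = (23*(9/2))**3 = (207/2)**3 = 8869743/8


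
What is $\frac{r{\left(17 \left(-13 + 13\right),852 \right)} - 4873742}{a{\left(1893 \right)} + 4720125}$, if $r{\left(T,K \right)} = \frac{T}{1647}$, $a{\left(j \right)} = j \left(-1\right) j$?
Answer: $- \frac{2436871}{568338} \approx -4.2877$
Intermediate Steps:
$a{\left(j \right)} = - j^{2}$ ($a{\left(j \right)} = - j j = - j^{2}$)
$r{\left(T,K \right)} = \frac{T}{1647}$ ($r{\left(T,K \right)} = T \frac{1}{1647} = \frac{T}{1647}$)
$\frac{r{\left(17 \left(-13 + 13\right),852 \right)} - 4873742}{a{\left(1893 \right)} + 4720125} = \frac{\frac{17 \left(-13 + 13\right)}{1647} - 4873742}{- 1893^{2} + 4720125} = \frac{\frac{17 \cdot 0}{1647} - 4873742}{\left(-1\right) 3583449 + 4720125} = \frac{\frac{1}{1647} \cdot 0 - 4873742}{-3583449 + 4720125} = \frac{0 - 4873742}{1136676} = \left(-4873742\right) \frac{1}{1136676} = - \frac{2436871}{568338}$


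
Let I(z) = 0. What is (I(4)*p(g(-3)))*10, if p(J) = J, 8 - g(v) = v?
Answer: 0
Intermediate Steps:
g(v) = 8 - v
(I(4)*p(g(-3)))*10 = (0*(8 - 1*(-3)))*10 = (0*(8 + 3))*10 = (0*11)*10 = 0*10 = 0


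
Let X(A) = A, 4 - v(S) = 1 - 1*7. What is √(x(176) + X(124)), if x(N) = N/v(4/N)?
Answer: 2*√885/5 ≈ 11.900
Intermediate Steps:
v(S) = 10 (v(S) = 4 - (1 - 1*7) = 4 - (1 - 7) = 4 - 1*(-6) = 4 + 6 = 10)
x(N) = N/10
√(x(176) + X(124)) = √((⅒)*176 + 124) = √(88/5 + 124) = √(708/5) = 2*√885/5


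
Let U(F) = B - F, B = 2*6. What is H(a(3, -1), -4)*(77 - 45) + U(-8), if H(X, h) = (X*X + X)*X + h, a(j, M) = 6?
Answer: 7956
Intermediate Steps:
B = 12
H(X, h) = h + X*(X + X**2) (H(X, h) = (X**2 + X)*X + h = (X + X**2)*X + h = X*(X + X**2) + h = h + X*(X + X**2))
U(F) = 12 - F
H(a(3, -1), -4)*(77 - 45) + U(-8) = (-4 + 6**2 + 6**3)*(77 - 45) + (12 - 1*(-8)) = (-4 + 36 + 216)*32 + (12 + 8) = 248*32 + 20 = 7936 + 20 = 7956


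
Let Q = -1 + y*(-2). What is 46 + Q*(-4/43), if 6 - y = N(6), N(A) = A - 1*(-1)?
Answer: 1974/43 ≈ 45.907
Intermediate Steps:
N(A) = 1 + A (N(A) = A + 1 = 1 + A)
y = -1 (y = 6 - (1 + 6) = 6 - 1*7 = 6 - 7 = -1)
Q = 1 (Q = -1 - 1*(-2) = -1 + 2 = 1)
46 + Q*(-4/43) = 46 + 1*(-4/43) = 46 - 4/43 = 1974/43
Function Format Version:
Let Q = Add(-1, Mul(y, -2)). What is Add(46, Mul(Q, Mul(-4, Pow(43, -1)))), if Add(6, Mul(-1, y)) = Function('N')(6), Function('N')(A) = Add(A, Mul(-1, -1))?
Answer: Rational(1974, 43) ≈ 45.907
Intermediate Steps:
Function('N')(A) = Add(1, A) (Function('N')(A) = Add(A, 1) = Add(1, A))
y = -1 (y = Add(6, Mul(-1, Add(1, 6))) = Add(6, Mul(-1, 7)) = Add(6, -7) = -1)
Q = 1 (Q = Add(-1, Mul(-1, -2)) = Add(-1, 2) = 1)
Add(46, Mul(Q, Mul(-4, Pow(43, -1)))) = Add(46, Mul(1, Mul(-4, Pow(43, -1)))) = Add(46, Mul(1, Mul(-4, Rational(1, 43)))) = Add(46, Mul(1, Rational(-4, 43))) = Add(46, Rational(-4, 43)) = Rational(1974, 43)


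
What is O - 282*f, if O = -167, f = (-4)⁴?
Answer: -72359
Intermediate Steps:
f = 256
O - 282*f = -167 - 282*256 = -167 - 72192 = -72359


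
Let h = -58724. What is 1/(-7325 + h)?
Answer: -1/66049 ≈ -1.5140e-5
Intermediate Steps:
1/(-7325 + h) = 1/(-7325 - 58724) = 1/(-66049) = -1/66049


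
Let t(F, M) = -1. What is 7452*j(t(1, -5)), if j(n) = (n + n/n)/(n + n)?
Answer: 0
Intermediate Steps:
j(n) = (1 + n)/(2*n) (j(n) = (n + 1)/((2*n)) = (1 + n)*(1/(2*n)) = (1 + n)/(2*n))
7452*j(t(1, -5)) = 7452*((½)*(1 - 1)/(-1)) = 7452*((½)*(-1)*0) = 7452*0 = 0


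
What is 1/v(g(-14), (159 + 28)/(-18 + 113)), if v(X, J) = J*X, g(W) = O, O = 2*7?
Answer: 95/2618 ≈ 0.036287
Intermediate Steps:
O = 14
g(W) = 14
1/v(g(-14), (159 + 28)/(-18 + 113)) = 1/(((159 + 28)/(-18 + 113))*14) = 1/((187/95)*14) = 1/(2618/95) = 95/2618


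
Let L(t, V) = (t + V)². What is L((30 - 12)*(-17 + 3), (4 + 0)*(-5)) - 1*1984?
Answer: 72000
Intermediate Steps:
L(t, V) = (V + t)²
L((30 - 12)*(-17 + 3), (4 + 0)*(-5)) - 1*1984 = ((4 + 0)*(-5) + (30 - 12)*(-17 + 3))² - 1*1984 = (4*(-5) + 18*(-14))² - 1984 = (-20 - 252)² - 1984 = (-272)² - 1984 = 73984 - 1984 = 72000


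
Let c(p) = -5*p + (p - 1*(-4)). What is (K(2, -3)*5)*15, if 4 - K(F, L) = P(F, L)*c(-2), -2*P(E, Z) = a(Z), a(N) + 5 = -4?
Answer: -3750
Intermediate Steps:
a(N) = -9 (a(N) = -5 - 4 = -9)
c(p) = 4 - 4*p (c(p) = -5*p + (p + 4) = -5*p + (4 + p) = 4 - 4*p)
P(E, Z) = 9/2 (P(E, Z) = -½*(-9) = 9/2)
K(F, L) = -50 (K(F, L) = 4 - 9*(4 - 4*(-2))/2 = 4 - 9*(4 + 8)/2 = 4 - 9*12/2 = 4 - 1*54 = 4 - 54 = -50)
(K(2, -3)*5)*15 = -50*5*15 = -250*15 = -3750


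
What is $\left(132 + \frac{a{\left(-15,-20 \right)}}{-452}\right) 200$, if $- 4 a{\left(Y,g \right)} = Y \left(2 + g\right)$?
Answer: $\frac{2986575}{113} \approx 26430.0$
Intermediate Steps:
$a{\left(Y,g \right)} = - \frac{Y \left(2 + g\right)}{4}$
$\left(132 + \frac{a{\left(-15,-20 \right)}}{-452}\right) 200 = \left(132 + \frac{\left(- \frac{1}{4}\right) \left(-15\right) \left(2 - 20\right)}{-452}\right) 200 = \left(132 + \left(- \frac{1}{4}\right) \left(-15\right) \left(-18\right) \left(- \frac{1}{452}\right)\right) 200 = \left(132 - - \frac{135}{904}\right) 200 = \left(132 + \frac{135}{904}\right) 200 = \frac{119463}{904} \cdot 200 = \frac{2986575}{113}$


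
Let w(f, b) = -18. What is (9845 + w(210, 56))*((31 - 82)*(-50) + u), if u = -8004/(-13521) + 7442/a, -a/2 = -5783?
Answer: 653449815662607/26063981 ≈ 2.5071e+7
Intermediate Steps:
a = 11566 (a = -2*(-5783) = 11566)
u = 32199591/26063981 (u = -8004/(-13521) + 7442/11566 = -8004*(-1/13521) + 7442*(1/11566) = 2668/4507 + 3721/5783 = 32199591/26063981 ≈ 1.2354)
(9845 + w(210, 56))*((31 - 82)*(-50) + u) = (9845 - 18)*((31 - 82)*(-50) + 32199591/26063981) = 9827*(-51*(-50) + 32199591/26063981) = 9827*(2550 + 32199591/26063981) = 9827*(66495351141/26063981) = 653449815662607/26063981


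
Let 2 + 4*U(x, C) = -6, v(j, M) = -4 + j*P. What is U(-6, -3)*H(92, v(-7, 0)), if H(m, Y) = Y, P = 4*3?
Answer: 176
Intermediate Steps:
P = 12
v(j, M) = -4 + 12*j (v(j, M) = -4 + j*12 = -4 + 12*j)
U(x, C) = -2 (U(x, C) = -½ + (¼)*(-6) = -½ - 3/2 = -2)
U(-6, -3)*H(92, v(-7, 0)) = -2*(-4 + 12*(-7)) = -2*(-4 - 84) = -2*(-88) = 176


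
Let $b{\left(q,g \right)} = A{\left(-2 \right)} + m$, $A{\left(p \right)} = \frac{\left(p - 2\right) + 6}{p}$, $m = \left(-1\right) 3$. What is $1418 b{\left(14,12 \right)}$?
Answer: $-5672$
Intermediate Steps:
$m = -3$
$A{\left(p \right)} = \frac{4 + p}{p}$ ($A{\left(p \right)} = \frac{\left(-2 + p\right) + 6}{p} = \frac{4 + p}{p}$)
$b{\left(q,g \right)} = -4$ ($b{\left(q,g \right)} = \frac{4 - 2}{-2} - 3 = \left(- \frac{1}{2}\right) 2 - 3 = -1 - 3 = -4$)
$1418 b{\left(14,12 \right)} = 1418 \left(-4\right) = -5672$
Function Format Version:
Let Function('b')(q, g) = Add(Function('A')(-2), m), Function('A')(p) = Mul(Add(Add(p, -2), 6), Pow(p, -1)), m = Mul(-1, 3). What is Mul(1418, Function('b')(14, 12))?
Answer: -5672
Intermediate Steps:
m = -3
Function('A')(p) = Mul(Pow(p, -1), Add(4, p)) (Function('A')(p) = Mul(Add(Add(-2, p), 6), Pow(p, -1)) = Mul(Add(4, p), Pow(p, -1)) = Mul(Pow(p, -1), Add(4, p)))
Function('b')(q, g) = -4 (Function('b')(q, g) = Add(Mul(Pow(-2, -1), Add(4, -2)), -3) = Add(Mul(Rational(-1, 2), 2), -3) = Add(-1, -3) = -4)
Mul(1418, Function('b')(14, 12)) = Mul(1418, -4) = -5672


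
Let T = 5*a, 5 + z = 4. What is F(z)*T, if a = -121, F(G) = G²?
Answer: -605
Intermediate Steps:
z = -1 (z = -5 + 4 = -1)
T = -605 (T = 5*(-121) = -605)
F(z)*T = (-1)²*(-605) = 1*(-605) = -605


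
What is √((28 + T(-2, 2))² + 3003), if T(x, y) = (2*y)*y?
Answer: √4299 ≈ 65.567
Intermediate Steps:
T(x, y) = 2*y²
√((28 + T(-2, 2))² + 3003) = √((28 + 2*2²)² + 3003) = √((28 + 2*4)² + 3003) = √((28 + 8)² + 3003) = √(36² + 3003) = √(1296 + 3003) = √4299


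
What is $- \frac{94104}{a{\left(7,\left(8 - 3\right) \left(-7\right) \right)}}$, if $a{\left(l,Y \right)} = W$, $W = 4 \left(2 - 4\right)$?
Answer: $11763$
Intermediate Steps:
$W = -8$ ($W = 4 \left(-2\right) = -8$)
$a{\left(l,Y \right)} = -8$
$- \frac{94104}{a{\left(7,\left(8 - 3\right) \left(-7\right) \right)}} = - \frac{94104}{-8} = \left(-94104\right) \left(- \frac{1}{8}\right) = 11763$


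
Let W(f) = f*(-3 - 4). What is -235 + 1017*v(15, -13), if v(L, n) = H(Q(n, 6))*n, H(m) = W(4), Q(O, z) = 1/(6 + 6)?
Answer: 369953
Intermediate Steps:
Q(O, z) = 1/12
W(f) = -7*f (W(f) = f*(-7) = -7*f)
H(m) = -28 (H(m) = -7*4 = -28)
v(L, n) = -28*n
-235 + 1017*v(15, -13) = -235 + 1017*(-28*(-13)) = -235 + 1017*364 = -235 + 370188 = 369953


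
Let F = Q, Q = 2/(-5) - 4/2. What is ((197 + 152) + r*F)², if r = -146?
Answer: 12229009/25 ≈ 4.8916e+5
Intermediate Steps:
Q = -12/5 (Q = 2*(-⅕) - 4*½ = -⅖ - 2 = -12/5 ≈ -2.4000)
F = -12/5 ≈ -2.4000
((197 + 152) + r*F)² = ((197 + 152) - 146*(-12/5))² = (349 + 1752/5)² = (3497/5)² = 12229009/25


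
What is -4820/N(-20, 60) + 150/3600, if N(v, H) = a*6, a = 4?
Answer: -4819/24 ≈ -200.79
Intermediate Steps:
N(v, H) = 24 (N(v, H) = 4*6 = 24)
-4820/N(-20, 60) + 150/3600 = -4820/24 + 150/3600 = -4820*1/24 + 150*(1/3600) = -1205/6 + 1/24 = -4819/24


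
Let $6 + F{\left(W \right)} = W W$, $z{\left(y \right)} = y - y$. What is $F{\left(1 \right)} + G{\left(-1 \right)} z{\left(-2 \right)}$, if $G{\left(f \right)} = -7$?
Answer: $-5$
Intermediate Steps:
$z{\left(y \right)} = 0$
$F{\left(W \right)} = -6 + W^{2}$ ($F{\left(W \right)} = -6 + W W = -6 + W^{2}$)
$F{\left(1 \right)} + G{\left(-1 \right)} z{\left(-2 \right)} = \left(-6 + 1^{2}\right) - 0 = \left(-6 + 1\right) + 0 = -5 + 0 = -5$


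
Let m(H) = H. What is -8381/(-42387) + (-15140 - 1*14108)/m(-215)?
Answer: 1241536891/9113205 ≈ 136.23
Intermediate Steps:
-8381/(-42387) + (-15140 - 1*14108)/m(-215) = -8381/(-42387) + (-15140 - 1*14108)/(-215) = -8381*(-1/42387) + (-15140 - 14108)*(-1/215) = 8381/42387 - 29248*(-1/215) = 8381/42387 + 29248/215 = 1241536891/9113205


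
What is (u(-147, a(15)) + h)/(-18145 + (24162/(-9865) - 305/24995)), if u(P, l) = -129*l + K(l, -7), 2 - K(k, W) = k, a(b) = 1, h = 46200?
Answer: -1136023449860/447472256089 ≈ -2.5388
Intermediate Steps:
K(k, W) = 2 - k
u(P, l) = 2 - 130*l (u(P, l) = -129*l + (2 - l) = 2 - 130*l)
(u(-147, a(15)) + h)/(-18145 + (24162/(-9865) - 305/24995)) = ((2 - 130*1) + 46200)/(-18145 + (24162/(-9865) - 305/24995)) = ((2 - 130) + 46200)/(-18145 + (24162*(-1/9865) - 305*1/24995)) = (-128 + 46200)/(-18145 + (-24162/9865 - 61/4999)) = 46072/(-18145 - 121387603/49315135) = 46072/(-894944512178/49315135) = 46072*(-49315135/894944512178) = -1136023449860/447472256089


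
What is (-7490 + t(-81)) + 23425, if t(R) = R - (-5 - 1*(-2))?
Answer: 15857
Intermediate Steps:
t(R) = 3 + R (t(R) = R - (-5 + 2) = R - 1*(-3) = R + 3 = 3 + R)
(-7490 + t(-81)) + 23425 = (-7490 + (3 - 81)) + 23425 = (-7490 - 78) + 23425 = -7568 + 23425 = 15857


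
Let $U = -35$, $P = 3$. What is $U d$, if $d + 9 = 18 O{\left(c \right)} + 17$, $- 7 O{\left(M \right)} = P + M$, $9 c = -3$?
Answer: $-40$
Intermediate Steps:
$c = - \frac{1}{3}$ ($c = \frac{1}{9} \left(-3\right) = - \frac{1}{3} \approx -0.33333$)
$O{\left(M \right)} = - \frac{3}{7} - \frac{M}{7}$ ($O{\left(M \right)} = - \frac{3 + M}{7} = - \frac{3}{7} - \frac{M}{7}$)
$d = \frac{8}{7}$ ($d = -9 + \left(18 \left(- \frac{3}{7} - - \frac{1}{21}\right) + 17\right) = -9 + \left(18 \left(- \frac{3}{7} + \frac{1}{21}\right) + 17\right) = -9 + \left(18 \left(- \frac{8}{21}\right) + 17\right) = -9 + \left(- \frac{48}{7} + 17\right) = -9 + \frac{71}{7} = \frac{8}{7} \approx 1.1429$)
$U d = \left(-35\right) \frac{8}{7} = -40$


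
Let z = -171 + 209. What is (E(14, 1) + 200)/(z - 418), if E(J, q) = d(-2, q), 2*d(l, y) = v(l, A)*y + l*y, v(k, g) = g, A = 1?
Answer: -21/40 ≈ -0.52500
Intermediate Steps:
d(l, y) = y/2 + l*y/2 (d(l, y) = (1*y + l*y)/2 = (y + l*y)/2 = y/2 + l*y/2)
E(J, q) = -q/2 (E(J, q) = q*(1 - 2)/2 = (½)*q*(-1) = -q/2)
z = 38
(E(14, 1) + 200)/(z - 418) = (-½*1 + 200)/(38 - 418) = (-½ + 200)/(-380) = -1/380*399/2 = -21/40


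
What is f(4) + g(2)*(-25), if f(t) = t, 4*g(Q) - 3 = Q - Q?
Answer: -59/4 ≈ -14.750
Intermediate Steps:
g(Q) = 3/4 (g(Q) = 3/4 + (Q - Q)/4 = 3/4 + (1/4)*0 = 3/4 + 0 = 3/4)
f(4) + g(2)*(-25) = 4 + (3/4)*(-25) = 4 - 75/4 = -59/4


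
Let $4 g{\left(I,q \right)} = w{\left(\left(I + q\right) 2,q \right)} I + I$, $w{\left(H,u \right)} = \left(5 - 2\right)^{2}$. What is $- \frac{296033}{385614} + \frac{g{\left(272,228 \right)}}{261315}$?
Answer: $- \frac{1713236575}{2239260498} \approx -0.76509$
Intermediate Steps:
$w{\left(H,u \right)} = 9$ ($w{\left(H,u \right)} = 3^{2} = 9$)
$g{\left(I,q \right)} = \frac{5 I}{2}$ ($g{\left(I,q \right)} = \frac{9 I + I}{4} = \frac{10 I}{4} = \frac{5 I}{2}$)
$- \frac{296033}{385614} + \frac{g{\left(272,228 \right)}}{261315} = - \frac{296033}{385614} + \frac{\frac{5}{2} \cdot 272}{261315} = \left(-296033\right) \frac{1}{385614} + 680 \cdot \frac{1}{261315} = - \frac{296033}{385614} + \frac{136}{52263} = - \frac{1713236575}{2239260498}$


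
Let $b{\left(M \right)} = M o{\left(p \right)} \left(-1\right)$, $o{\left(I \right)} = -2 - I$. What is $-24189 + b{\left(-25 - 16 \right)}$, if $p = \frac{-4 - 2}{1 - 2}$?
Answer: $-24517$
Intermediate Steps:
$p = 6$ ($p = - \frac{6}{-1} = \left(-6\right) \left(-1\right) = 6$)
$b{\left(M \right)} = 8 M$ ($b{\left(M \right)} = M \left(-2 - 6\right) \left(-1\right) = M \left(-8\right) \left(-1\right) = - 8 M \left(-1\right) = 8 M$)
$-24189 + b{\left(-25 - 16 \right)} = -24189 + 8 \left(-25 - 16\right) = -24189 + 8 \left(-41\right) = -24189 - 328 = -24517$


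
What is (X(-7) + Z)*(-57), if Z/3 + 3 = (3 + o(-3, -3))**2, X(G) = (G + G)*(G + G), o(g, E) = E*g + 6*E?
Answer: -16815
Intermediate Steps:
o(g, E) = 6*E + E*g
X(G) = 4*G**2 (X(G) = (2*G)*(2*G) = 4*G**2)
Z = 99 (Z = -9 + 3*(3 - 3*(6 - 3))**2 = -9 + 3*(3 - 3*3)**2 = -9 + 3*(3 - 9)**2 = -9 + 3*(-6)**2 = -9 + 3*36 = -9 + 108 = 99)
(X(-7) + Z)*(-57) = (4*(-7)**2 + 99)*(-57) = (4*49 + 99)*(-57) = (196 + 99)*(-57) = 295*(-57) = -16815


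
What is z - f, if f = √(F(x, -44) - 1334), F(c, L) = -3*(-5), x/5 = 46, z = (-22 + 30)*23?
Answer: 184 - I*√1319 ≈ 184.0 - 36.318*I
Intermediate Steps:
z = 184 (z = 8*23 = 184)
x = 230 (x = 5*46 = 230)
F(c, L) = 15
f = I*√1319 (f = √(15 - 1334) = √(-1319) = I*√1319 ≈ 36.318*I)
z - f = 184 - I*√1319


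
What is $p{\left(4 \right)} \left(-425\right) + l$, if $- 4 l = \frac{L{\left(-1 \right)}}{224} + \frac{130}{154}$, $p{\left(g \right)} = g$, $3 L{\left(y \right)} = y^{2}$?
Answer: $- \frac{7181693}{4224} \approx -1700.2$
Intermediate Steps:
$L{\left(y \right)} = \frac{y^{2}}{3}$
$l = - \frac{893}{4224}$ ($l = - \frac{\frac{\frac{1}{3} \left(-1\right)^{2}}{224} + \frac{130}{154}}{4} = - \frac{\frac{1}{3} \cdot 1 \cdot \frac{1}{224} + 130 \cdot \frac{1}{154}}{4} = - \frac{\frac{1}{3} \cdot \frac{1}{224} + \frac{65}{77}}{4} = - \frac{\frac{1}{672} + \frac{65}{77}}{4} = \left(- \frac{1}{4}\right) \frac{893}{1056} = - \frac{893}{4224} \approx -0.21141$)
$p{\left(4 \right)} \left(-425\right) + l = 4 \left(-425\right) - \frac{893}{4224} = -1700 - \frac{893}{4224} = - \frac{7181693}{4224}$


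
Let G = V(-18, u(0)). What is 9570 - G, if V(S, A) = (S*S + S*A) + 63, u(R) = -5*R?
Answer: 9183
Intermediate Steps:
V(S, A) = 63 + S² + A*S (V(S, A) = (S² + A*S) + 63 = 63 + S² + A*S)
G = 387 (G = 63 + (-18)² - 5*0*(-18) = 63 + 324 + 0*(-18) = 63 + 324 + 0 = 387)
9570 - G = 9570 - 1*387 = 9570 - 387 = 9183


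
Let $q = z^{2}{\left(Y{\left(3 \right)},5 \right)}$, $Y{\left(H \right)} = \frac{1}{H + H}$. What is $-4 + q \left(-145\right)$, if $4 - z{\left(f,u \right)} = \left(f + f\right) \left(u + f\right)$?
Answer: $- \frac{245041}{324} \approx -756.3$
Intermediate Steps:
$Y{\left(H \right)} = \frac{1}{2 H}$
$z{\left(f,u \right)} = 4 - 2 f \left(f + u\right)$ ($z{\left(f,u \right)} = 4 - \left(f + f\right) \left(u + f\right) = 4 - 2 f \left(f + u\right)$)
$q = \frac{1681}{324}$ ($q = \left(4 - 2 \left(\frac{1}{2 \cdot 3}\right)^{2} - 2 \frac{1}{2 \cdot 3} \cdot 5\right)^{2} = \left(4 - 2 \left(\frac{1}{2} \cdot \frac{1}{3}\right)^{2} - 2 \cdot \frac{1}{2} \cdot \frac{1}{3} \cdot 5\right)^{2} = \left(4 - \frac{2}{36} - \frac{1}{3} \cdot 5\right)^{2} = \left(4 - \frac{1}{18} - \frac{5}{3}\right)^{2} = \left(\frac{41}{18}\right)^{2} = \frac{1681}{324} \approx 5.1883$)
$-4 + q \left(-145\right) = -4 + \frac{1681}{324} \left(-145\right) = -4 - \frac{243745}{324} = - \frac{245041}{324}$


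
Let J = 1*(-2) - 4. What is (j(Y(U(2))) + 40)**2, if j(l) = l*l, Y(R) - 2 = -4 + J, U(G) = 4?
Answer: 10816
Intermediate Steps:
J = -6 (J = -2 - 4 = -6)
Y(R) = -8 (Y(R) = 2 + (-4 - 6) = 2 - 10 = -8)
j(l) = l**2
(j(Y(U(2))) + 40)**2 = ((-8)**2 + 40)**2 = (64 + 40)**2 = 104**2 = 10816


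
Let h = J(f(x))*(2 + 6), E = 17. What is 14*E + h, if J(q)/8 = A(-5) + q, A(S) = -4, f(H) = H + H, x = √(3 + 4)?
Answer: -18 + 128*√7 ≈ 320.66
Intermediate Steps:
x = √7 ≈ 2.6458
f(H) = 2*H
J(q) = -32 + 8*q (J(q) = 8*(-4 + q) = -32 + 8*q)
h = -256 + 128*√7 (h = (-32 + 8*(2*√7))*(2 + 6) = (-32 + 16*√7)*8 = -256 + 128*√7 ≈ 82.656)
14*E + h = 14*17 + (-256 + 128*√7) = 238 + (-256 + 128*√7) = -18 + 128*√7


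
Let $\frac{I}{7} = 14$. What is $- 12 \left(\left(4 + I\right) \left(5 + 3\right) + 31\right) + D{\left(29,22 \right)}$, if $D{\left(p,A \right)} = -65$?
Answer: $-10229$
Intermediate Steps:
$I = 98$ ($I = 7 \cdot 14 = 98$)
$- 12 \left(\left(4 + I\right) \left(5 + 3\right) + 31\right) + D{\left(29,22 \right)} = - 12 \left(\left(4 + 98\right) \left(5 + 3\right) + 31\right) - 65 = - 12 \left(102 \cdot 8 + 31\right) - 65 = - 12 \left(816 + 31\right) - 65 = \left(-12\right) 847 - 65 = -10164 - 65 = -10229$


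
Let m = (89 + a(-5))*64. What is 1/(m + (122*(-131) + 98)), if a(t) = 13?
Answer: -1/9356 ≈ -0.00010688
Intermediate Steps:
m = 6528 (m = (89 + 13)*64 = 102*64 = 6528)
1/(m + (122*(-131) + 98)) = 1/(6528 + (122*(-131) + 98)) = 1/(6528 + (-15982 + 98)) = 1/(6528 - 15884) = 1/(-9356) = -1/9356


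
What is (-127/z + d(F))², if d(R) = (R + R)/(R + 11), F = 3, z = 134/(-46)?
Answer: 426339904/219961 ≈ 1938.3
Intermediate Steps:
z = -67/23 (z = 134*(-1/46) = -67/23 ≈ -2.9130)
d(R) = 2*R/(11 + R) (d(R) = (2*R)/(11 + R) = 2*R/(11 + R))
(-127/z + d(F))² = (-127/(-67/23) + 2*3/(11 + 3))² = (-127*(-23/67) + 2*3/14)² = (2921/67 + 2*3*(1/14))² = (2921/67 + 3/7)² = (20648/469)² = 426339904/219961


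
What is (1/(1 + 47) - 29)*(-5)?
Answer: 6955/48 ≈ 144.90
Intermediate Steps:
(1/(1 + 47) - 29)*(-5) = (1/48 - 29)*(-5) = -1391/48*(-5) = 6955/48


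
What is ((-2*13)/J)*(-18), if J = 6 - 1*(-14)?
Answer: 117/5 ≈ 23.400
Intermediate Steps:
J = 20 (J = 6 + 14 = 20)
((-2*13)/J)*(-18) = (-2*13/20)*(-18) = -26*1/20*(-18) = -13/10*(-18) = 117/5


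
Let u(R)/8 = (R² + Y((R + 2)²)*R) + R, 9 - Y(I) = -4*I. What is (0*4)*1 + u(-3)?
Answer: -264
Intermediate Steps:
Y(I) = 9 + 4*I (Y(I) = 9 - (-4)*I = 9 + 4*I)
u(R) = 8*R + 8*R² + 8*R*(9 + 4*(2 + R)²) (u(R) = 8*((R² + (9 + 4*(R + 2)²)*R) + R) = 8*((R² + (9 + 4*(2 + R)²)*R) + R) = 8*((R² + R*(9 + 4*(2 + R)²)) + R) = 8*(R + R² + R*(9 + 4*(2 + R)²)) = 8*R + 8*R² + 8*R*(9 + 4*(2 + R)²))
(0*4)*1 + u(-3) = (0*4)*1 + 8*(-3)*(10 - 3 + 4*(2 - 3)²) = 0*1 + 8*(-3)*(10 - 3 + 4*(-1)²) = 0 + 8*(-3)*(10 - 3 + 4*1) = 0 + 8*(-3)*(10 - 3 + 4) = 0 + 8*(-3)*11 = 0 - 264 = -264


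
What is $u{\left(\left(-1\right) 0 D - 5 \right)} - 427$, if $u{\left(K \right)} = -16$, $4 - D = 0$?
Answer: $-443$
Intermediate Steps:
$D = 4$ ($D = 4 - 0 = 4 + 0 = 4$)
$u{\left(\left(-1\right) 0 D - 5 \right)} - 427 = -16 - 427 = -443$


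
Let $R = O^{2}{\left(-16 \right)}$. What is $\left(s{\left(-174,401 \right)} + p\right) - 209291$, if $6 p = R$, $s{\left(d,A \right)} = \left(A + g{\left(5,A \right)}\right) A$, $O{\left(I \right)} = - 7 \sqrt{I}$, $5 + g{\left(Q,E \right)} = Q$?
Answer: $- \frac{145862}{3} \approx -48621.0$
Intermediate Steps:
$g{\left(Q,E \right)} = -5 + Q$
$s{\left(d,A \right)} = A^{2}$ ($s{\left(d,A \right)} = \left(A + \left(-5 + 5\right)\right) A = \left(A + 0\right) A = A A = A^{2}$)
$R = -784$ ($R = \left(- 7 \sqrt{-16}\right)^{2} = \left(- 7 \cdot 4 i\right)^{2} = \left(- 28 i\right)^{2} = -784$)
$p = - \frac{392}{3}$ ($p = \frac{1}{6} \left(-784\right) = - \frac{392}{3} \approx -130.67$)
$\left(s{\left(-174,401 \right)} + p\right) - 209291 = \left(401^{2} - \frac{392}{3}\right) - 209291 = \left(160801 - \frac{392}{3}\right) - 209291 = \frac{482011}{3} - 209291 = - \frac{145862}{3}$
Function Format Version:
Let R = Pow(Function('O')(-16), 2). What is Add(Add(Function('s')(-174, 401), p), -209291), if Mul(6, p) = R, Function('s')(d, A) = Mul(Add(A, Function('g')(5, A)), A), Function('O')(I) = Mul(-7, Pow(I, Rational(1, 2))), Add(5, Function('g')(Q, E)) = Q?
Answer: Rational(-145862, 3) ≈ -48621.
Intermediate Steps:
Function('g')(Q, E) = Add(-5, Q)
Function('s')(d, A) = Pow(A, 2) (Function('s')(d, A) = Mul(Add(A, Add(-5, 5)), A) = Mul(Add(A, 0), A) = Mul(A, A) = Pow(A, 2))
R = -784 (R = Pow(Mul(-7, Pow(-16, Rational(1, 2))), 2) = Pow(Mul(-7, Mul(4, I)), 2) = Pow(Mul(-28, I), 2) = -784)
p = Rational(-392, 3) (p = Mul(Rational(1, 6), -784) = Rational(-392, 3) ≈ -130.67)
Add(Add(Function('s')(-174, 401), p), -209291) = Add(Add(Pow(401, 2), Rational(-392, 3)), -209291) = Add(Add(160801, Rational(-392, 3)), -209291) = Add(Rational(482011, 3), -209291) = Rational(-145862, 3)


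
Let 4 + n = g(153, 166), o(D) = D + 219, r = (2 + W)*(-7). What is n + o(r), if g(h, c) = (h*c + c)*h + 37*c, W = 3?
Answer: 3917614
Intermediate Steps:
r = -35 (r = (2 + 3)*(-7) = 5*(-7) = -35)
o(D) = 219 + D
g(h, c) = 37*c + h*(c + c*h) (g(h, c) = (c*h + c)*h + 37*c = (c + c*h)*h + 37*c = h*(c + c*h) + 37*c = 37*c + h*(c + c*h))
n = 3917430 (n = -4 + 166*(37 + 153 + 153²) = -4 + 166*(37 + 153 + 23409) = -4 + 166*23599 = -4 + 3917434 = 3917430)
n + o(r) = 3917430 + (219 - 35) = 3917430 + 184 = 3917614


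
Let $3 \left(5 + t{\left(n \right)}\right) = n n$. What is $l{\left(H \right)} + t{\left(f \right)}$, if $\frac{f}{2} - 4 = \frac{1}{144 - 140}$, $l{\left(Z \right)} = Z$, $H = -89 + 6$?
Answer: $- \frac{767}{12} \approx -63.917$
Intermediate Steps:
$H = -83$
$f = \frac{17}{2}$ ($f = 8 + \frac{2}{144 - 140} = 8 + \frac{2}{4} = 8 + 2 \cdot \frac{1}{4} = 8 + \frac{1}{2} = \frac{17}{2} \approx 8.5$)
$t{\left(n \right)} = -5 + \frac{n^{2}}{3}$ ($t{\left(n \right)} = -5 + \frac{n n}{3} = -5 + \frac{n^{2}}{3}$)
$l{\left(H \right)} + t{\left(f \right)} = -83 - \left(5 - \frac{\left(\frac{17}{2}\right)^{2}}{3}\right) = -83 + \left(-5 + \frac{1}{3} \cdot \frac{289}{4}\right) = -83 + \left(-5 + \frac{289}{12}\right) = -83 + \frac{229}{12} = - \frac{767}{12}$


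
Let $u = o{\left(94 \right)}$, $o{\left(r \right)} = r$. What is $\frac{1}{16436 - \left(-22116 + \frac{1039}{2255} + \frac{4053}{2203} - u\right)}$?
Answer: $\frac{4967765}{191972817758} \approx 2.5877 \cdot 10^{-5}$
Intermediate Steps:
$u = 94$
$\frac{1}{16436 - \left(-22116 + \frac{1039}{2255} + \frac{4053}{2203} - u\right)} = \frac{1}{16436 - \left(-22210 + \frac{1039}{2255} + \frac{4053}{2203}\right)} = \frac{1}{16436 + \left(94 - \left(\left(\frac{1039}{2255} + \frac{4053}{2203}\right) - 22116\right)\right)} = \frac{1}{16436 + \left(94 - \left(\frac{11428432}{4967765} - 22116\right)\right)} = \frac{1}{16436 + \left(94 - - \frac{109855662308}{4967765}\right)} = \frac{1}{16436 + \left(94 + \frac{109855662308}{4967765}\right)} = \frac{1}{16436 + \frac{110322632218}{4967765}} = \frac{1}{\frac{191972817758}{4967765}} = \frac{4967765}{191972817758}$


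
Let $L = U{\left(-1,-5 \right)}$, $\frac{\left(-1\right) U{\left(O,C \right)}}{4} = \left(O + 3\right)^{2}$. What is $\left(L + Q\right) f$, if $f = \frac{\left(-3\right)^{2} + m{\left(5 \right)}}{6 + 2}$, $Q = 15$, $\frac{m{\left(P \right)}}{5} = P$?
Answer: $- \frac{17}{4} \approx -4.25$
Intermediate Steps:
$U{\left(O,C \right)} = - 4 \left(3 + O\right)^{2}$ ($U{\left(O,C \right)} = - 4 \left(O + 3\right)^{2} = - 4 \left(3 + O\right)^{2}$)
$L = -16$ ($L = - 4 \left(3 - 1\right)^{2} = - 4 \cdot 2^{2} = \left(-4\right) 4 = -16$)
$m{\left(P \right)} = 5 P$
$f = \frac{17}{4}$ ($f = \frac{\left(-3\right)^{2} + 5 \cdot 5}{6 + 2} = \frac{9 + 25}{8} = 34 \cdot \frac{1}{8} = \frac{17}{4} \approx 4.25$)
$\left(L + Q\right) f = \left(-16 + 15\right) \frac{17}{4} = \left(-1\right) \frac{17}{4} = - \frac{17}{4}$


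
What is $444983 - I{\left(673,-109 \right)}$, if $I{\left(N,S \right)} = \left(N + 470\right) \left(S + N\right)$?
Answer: $-199669$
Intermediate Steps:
$I{\left(N,S \right)} = \left(470 + N\right) \left(N + S\right)$
$444983 - I{\left(673,-109 \right)} = 444983 - \left(673^{2} + 470 \cdot 673 + 470 \left(-109\right) + 673 \left(-109\right)\right) = 444983 - \left(452929 + 316310 - 51230 - 73357\right) = 444983 - 644652 = -199669$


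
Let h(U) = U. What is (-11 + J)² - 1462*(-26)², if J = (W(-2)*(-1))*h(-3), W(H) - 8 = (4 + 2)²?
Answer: -973671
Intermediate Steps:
W(H) = 44 (W(H) = 8 + (4 + 2)² = 8 + 6² = 8 + 36 = 44)
J = 132 (J = (44*(-1))*(-3) = -44*(-3) = 132)
(-11 + J)² - 1462*(-26)² = (-11 + 132)² - 1462*(-26)² = 121² - 1462*676 = 14641 - 988312 = -973671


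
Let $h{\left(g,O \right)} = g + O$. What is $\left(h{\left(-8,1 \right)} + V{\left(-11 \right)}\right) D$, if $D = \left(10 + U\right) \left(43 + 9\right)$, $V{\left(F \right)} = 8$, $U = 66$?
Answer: $3952$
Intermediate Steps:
$h{\left(g,O \right)} = O + g$
$D = 3952$ ($D = \left(10 + 66\right) \left(43 + 9\right) = 76 \cdot 52 = 3952$)
$\left(h{\left(-8,1 \right)} + V{\left(-11 \right)}\right) D = \left(\left(1 - 8\right) + 8\right) 3952 = \left(-7 + 8\right) 3952 = 1 \cdot 3952 = 3952$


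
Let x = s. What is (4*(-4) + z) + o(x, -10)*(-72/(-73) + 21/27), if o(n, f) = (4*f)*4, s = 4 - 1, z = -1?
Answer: -196609/657 ≈ -299.25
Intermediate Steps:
s = 3
x = 3
o(n, f) = 16*f
(4*(-4) + z) + o(x, -10)*(-72/(-73) + 21/27) = (4*(-4) - 1) + (16*(-10))*(-72/(-73) + 21/27) = (-16 - 1) - 160*(-72*(-1/73) + 21*(1/27)) = -17 - 160*(72/73 + 7/9) = -17 - 160*1159/657 = -17 - 185440/657 = -196609/657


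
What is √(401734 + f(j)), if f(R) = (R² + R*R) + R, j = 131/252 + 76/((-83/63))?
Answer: √178584613087574/20916 ≈ 638.92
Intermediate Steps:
j = -1195703/20916 (j = 131*(1/252) + 76/((-83*1/63)) = 131/252 + 76/(-83/63) = 131/252 + 76*(-63/83) = 131/252 - 4788/83 = -1195703/20916 ≈ -57.167)
f(R) = R + 2*R² (f(R) = (R² + R²) + R = 2*R² + R = R + 2*R²)
√(401734 + f(j)) = √(401734 - 1195703*(1 + 2*(-1195703/20916))/20916) = √(401734 - 1195703*(1 - 1195703/10458)/20916) = √(401734 - 1195703/20916*(-1185245/10458)) = √(401734 + 1417201002235/218739528) = √(89292306543787/218739528) = √178584613087574/20916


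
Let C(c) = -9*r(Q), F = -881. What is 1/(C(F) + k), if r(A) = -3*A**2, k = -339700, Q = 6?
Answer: -1/338728 ≈ -2.9522e-6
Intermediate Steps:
C(c) = 972 (C(c) = -(-27)*6**2 = -(-27)*36 = -9*(-108) = 972)
1/(C(F) + k) = 1/(972 - 339700) = 1/(-338728) = -1/338728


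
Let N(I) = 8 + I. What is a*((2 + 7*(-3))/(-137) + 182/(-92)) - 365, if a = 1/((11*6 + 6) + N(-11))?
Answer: -158727463/434838 ≈ -365.03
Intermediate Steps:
a = 1/69 (a = 1/((11*6 + 6) + (8 - 11)) = 1/((66 + 6) - 3) = 1/(72 - 3) = 1/69 ≈ 0.014493)
a*((2 + 7*(-3))/(-137) + 182/(-92)) - 365 = ((2 + 7*(-3))/(-137) + 182/(-92))/69 - 365 = ((2 - 21)*(-1/137) + 182*(-1/92))/69 - 365 = (-19*(-1/137) - 91/46)/69 - 365 = (19/137 - 91/46)/69 - 365 = (1/69)*(-11593/6302) - 365 = -11593/434838 - 365 = -158727463/434838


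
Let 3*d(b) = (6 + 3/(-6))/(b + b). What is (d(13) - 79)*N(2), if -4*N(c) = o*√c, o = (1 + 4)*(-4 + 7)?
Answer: 61565*√2/208 ≈ 418.59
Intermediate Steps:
o = 15 (o = 5*3 = 15)
d(b) = 11/(12*b) (d(b) = ((6 + 3/(-6))/(b + b))/3 = ((6 + 3*(-⅙))/((2*b)))/3 = ((6 - ½)*(1/(2*b)))/3 = (11*(1/(2*b))/2)/3 = (11/(4*b))/3 = 11/(12*b))
N(c) = -15*√c/4
(d(13) - 79)*N(2) = ((11/12)/13 - 79)*(-15*√2/4) = ((11/12)*(1/13) - 79)*(-15*√2/4) = (11/156 - 79)*(-15*√2/4) = -(-61565)*√2/208 = 61565*√2/208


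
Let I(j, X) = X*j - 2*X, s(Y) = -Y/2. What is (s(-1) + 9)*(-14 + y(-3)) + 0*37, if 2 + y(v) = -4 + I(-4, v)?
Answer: -19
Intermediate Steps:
s(Y) = -Y/2
I(j, X) = -2*X + X*j
y(v) = -6 - 6*v (y(v) = -2 + (-4 + v*(-2 - 4)) = -2 + (-4 + v*(-6)) = -2 + (-4 - 6*v) = -6 - 6*v)
(s(-1) + 9)*(-14 + y(-3)) + 0*37 = (-½*(-1) + 9)*(-14 + (-6 - 6*(-3))) + 0*37 = (½ + 9)*(-14 + (-6 + 18)) + 0 = 19*(-14 + 12)/2 + 0 = (19/2)*(-2) + 0 = -19 + 0 = -19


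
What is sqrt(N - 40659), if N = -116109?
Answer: 4*I*sqrt(9798) ≈ 395.94*I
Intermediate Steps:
sqrt(N - 40659) = sqrt(-116109 - 40659) = sqrt(-156768) = 4*I*sqrt(9798)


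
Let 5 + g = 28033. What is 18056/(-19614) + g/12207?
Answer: 1407400/1023197 ≈ 1.3755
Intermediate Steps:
g = 28028 (g = -5 + 28033 = 28028)
18056/(-19614) + g/12207 = 18056/(-19614) + 28028/12207 = 18056*(-1/19614) + 28028*(1/12207) = -9028/9807 + 2156/939 = 1407400/1023197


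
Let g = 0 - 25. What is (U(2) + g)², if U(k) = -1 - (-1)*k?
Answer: 576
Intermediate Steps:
g = -25
U(k) = -1 + k
(U(2) + g)² = ((-1 + 2) - 25)² = (1 - 25)² = (-24)² = 576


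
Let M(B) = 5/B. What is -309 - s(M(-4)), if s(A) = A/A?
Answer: -310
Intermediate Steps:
s(A) = 1
-309 - s(M(-4)) = -309 - 1*1 = -309 - 1 = -310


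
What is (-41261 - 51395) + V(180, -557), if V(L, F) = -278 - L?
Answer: -93114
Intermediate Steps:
(-41261 - 51395) + V(180, -557) = (-41261 - 51395) + (-278 - 1*180) = -92656 + (-278 - 180) = -92656 - 458 = -93114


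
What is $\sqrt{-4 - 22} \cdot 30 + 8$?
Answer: $8 + 30 i \sqrt{26} \approx 8.0 + 152.97 i$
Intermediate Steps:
$\sqrt{-4 - 22} \cdot 30 + 8 = \sqrt{-26} \cdot 30 + 8 = i \sqrt{26} \cdot 30 + 8 = 30 i \sqrt{26} + 8 = 8 + 30 i \sqrt{26}$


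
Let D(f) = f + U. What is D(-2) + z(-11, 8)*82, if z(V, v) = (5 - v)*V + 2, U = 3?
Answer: 2871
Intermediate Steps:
D(f) = 3 + f (D(f) = f + 3 = 3 + f)
z(V, v) = 2 + V*(5 - v) (z(V, v) = V*(5 - v) + 2 = 2 + V*(5 - v))
D(-2) + z(-11, 8)*82 = (3 - 2) + (2 + 5*(-11) - 1*(-11)*8)*82 = 1 + (2 - 55 + 88)*82 = 1 + 35*82 = 1 + 2870 = 2871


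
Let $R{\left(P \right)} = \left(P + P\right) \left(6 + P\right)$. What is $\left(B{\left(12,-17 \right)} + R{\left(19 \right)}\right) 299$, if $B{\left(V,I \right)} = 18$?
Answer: $289432$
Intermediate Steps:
$R{\left(P \right)} = 2 P \left(6 + P\right)$
$\left(B{\left(12,-17 \right)} + R{\left(19 \right)}\right) 299 = \left(18 + 2 \cdot 19 \left(6 + 19\right)\right) 299 = \left(18 + 2 \cdot 19 \cdot 25\right) 299 = \left(18 + 950\right) 299 = 968 \cdot 299 = 289432$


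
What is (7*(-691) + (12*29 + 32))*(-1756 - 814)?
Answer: 11454490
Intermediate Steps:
(7*(-691) + (12*29 + 32))*(-1756 - 814) = (-4837 + (348 + 32))*(-2570) = (-4837 + 380)*(-2570) = -4457*(-2570) = 11454490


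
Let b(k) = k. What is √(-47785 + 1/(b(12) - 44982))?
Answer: I*√96635648551470/44970 ≈ 218.6*I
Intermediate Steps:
√(-47785 + 1/(b(12) - 44982)) = √(-47785 + 1/(12 - 44982)) = √(-47785 + 1/(-44970)) = √(-47785 - 1/44970) = √(-2148891451/44970) = I*√96635648551470/44970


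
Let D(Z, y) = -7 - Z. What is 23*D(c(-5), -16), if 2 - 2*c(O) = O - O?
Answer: -184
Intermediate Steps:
c(O) = 1 (c(O) = 1 - (O - O)/2 = 1 - ½*0 = 1 + 0 = 1)
23*D(c(-5), -16) = 23*(-7 - 1*1) = 23*(-7 - 1) = 23*(-8) = -184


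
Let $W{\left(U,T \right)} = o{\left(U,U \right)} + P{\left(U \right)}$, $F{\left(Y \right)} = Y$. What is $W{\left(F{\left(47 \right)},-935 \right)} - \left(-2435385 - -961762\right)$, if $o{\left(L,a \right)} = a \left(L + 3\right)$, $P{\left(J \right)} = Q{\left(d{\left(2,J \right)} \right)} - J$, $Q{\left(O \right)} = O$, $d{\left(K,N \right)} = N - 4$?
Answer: $1475969$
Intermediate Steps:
$d{\left(K,N \right)} = -4 + N$ ($d{\left(K,N \right)} = N - 4 = -4 + N$)
$P{\left(J \right)} = -4$ ($P{\left(J \right)} = \left(-4 + J\right) - J = -4$)
$o{\left(L,a \right)} = a \left(3 + L\right)$
$W{\left(U,T \right)} = -4 + U \left(3 + U\right)$ ($W{\left(U,T \right)} = U \left(3 + U\right) - 4 = -4 + U \left(3 + U\right)$)
$W{\left(F{\left(47 \right)},-935 \right)} - \left(-2435385 - -961762\right) = \left(-4 + 47 \left(3 + 47\right)\right) - \left(-2435385 - -961762\right) = \left(-4 + 47 \cdot 50\right) - \left(-2435385 + 961762\right) = \left(-4 + 2350\right) - -1473623 = 2346 + 1473623 = 1475969$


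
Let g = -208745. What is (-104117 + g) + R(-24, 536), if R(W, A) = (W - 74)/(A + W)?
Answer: -80092721/256 ≈ -3.1286e+5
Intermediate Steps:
R(W, A) = (-74 + W)/(A + W)
(-104117 + g) + R(-24, 536) = (-104117 - 208745) + (-74 - 24)/(536 - 24) = -312862 - 98/512 = -312862 + (1/512)*(-98) = -312862 - 49/256 = -80092721/256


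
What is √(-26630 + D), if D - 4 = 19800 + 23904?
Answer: √17078 ≈ 130.68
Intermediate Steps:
D = 43708 (D = 4 + (19800 + 23904) = 4 + 43704 = 43708)
√(-26630 + D) = √(-26630 + 43708) = √17078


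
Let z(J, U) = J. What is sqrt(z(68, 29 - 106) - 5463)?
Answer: I*sqrt(5395) ≈ 73.451*I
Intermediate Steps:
sqrt(z(68, 29 - 106) - 5463) = sqrt(68 - 5463) = sqrt(-5395) = I*sqrt(5395)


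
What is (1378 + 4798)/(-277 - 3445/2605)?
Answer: -1608848/72503 ≈ -22.190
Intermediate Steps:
(1378 + 4798)/(-277 - 3445/2605) = 6176/(-277 - 3445*1/2605) = 6176/(-277 - 689/521) = 6176/(-145006/521) = 6176*(-521/145006) = -1608848/72503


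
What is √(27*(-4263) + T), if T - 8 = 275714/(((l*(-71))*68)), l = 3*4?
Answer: I*√24145927922202/14484 ≈ 339.26*I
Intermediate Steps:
l = 12
T = 93887/28968 (T = 8 + 275714/(((12*(-71))*68)) = 8 + 275714/((-852*68)) = 8 + 275714/(-57936) = 8 + 275714*(-1/57936) = 8 - 137857/28968 = 93887/28968 ≈ 3.2411)
√(27*(-4263) + T) = √(27*(-4263) + 93887/28968) = √(-115101 + 93887/28968) = √(-3334151881/28968) = I*√24145927922202/14484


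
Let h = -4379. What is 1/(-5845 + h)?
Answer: -1/10224 ≈ -9.7809e-5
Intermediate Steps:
1/(-5845 + h) = 1/(-5845 - 4379) = 1/(-10224) = -1/10224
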